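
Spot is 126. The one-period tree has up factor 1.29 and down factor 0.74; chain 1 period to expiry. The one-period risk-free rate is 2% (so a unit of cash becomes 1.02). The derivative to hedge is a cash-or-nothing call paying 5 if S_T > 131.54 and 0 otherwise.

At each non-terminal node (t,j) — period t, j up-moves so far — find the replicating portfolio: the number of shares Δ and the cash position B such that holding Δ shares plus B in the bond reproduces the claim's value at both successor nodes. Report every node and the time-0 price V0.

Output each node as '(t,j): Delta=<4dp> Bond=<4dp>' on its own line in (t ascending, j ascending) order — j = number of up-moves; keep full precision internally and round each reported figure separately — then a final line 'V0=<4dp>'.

Risk-neutral probability p* = (R−d)/(u−d) = (1.02−0.74)/(1.29−0.74) = 0.5091.
Terminal payoffs: V(1,0)=0.0000, V(1,1)=5.0000
Node (0,0) S=126.0000: V=(p*·5.0000+(1−p*)·0.0000)/1.02=2.4955; Δ=(5.0000−0.0000)/(162.5400−93.2400)=0.0722; B=V−Δ·S=-6.5954
The time-0 hedge costs 2.4955, which is the no-arbitrage price.

(0,0): Delta=0.0722 Bond=-6.5954
V0=2.4955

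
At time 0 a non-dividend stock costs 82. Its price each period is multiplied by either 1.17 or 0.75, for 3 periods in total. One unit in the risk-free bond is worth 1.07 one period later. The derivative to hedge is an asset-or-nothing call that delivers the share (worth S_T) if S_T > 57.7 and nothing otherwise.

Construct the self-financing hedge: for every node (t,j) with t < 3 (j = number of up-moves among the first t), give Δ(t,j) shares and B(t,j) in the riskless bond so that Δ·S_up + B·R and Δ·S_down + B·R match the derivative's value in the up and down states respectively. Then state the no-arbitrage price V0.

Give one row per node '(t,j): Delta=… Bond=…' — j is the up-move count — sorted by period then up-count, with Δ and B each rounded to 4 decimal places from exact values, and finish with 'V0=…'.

(0,0): Delta=1.4687 Bond=-44.5235
(1,0): Delta=2.3208 Bond=-100.0442
(1,1): Delta=1.2980 Bond=-31.2638
(2,0): Delta=0.0000 Bond=0.0000
(2,1): Delta=2.7857 Bond=-140.4996
(2,2): Delta=1.0000 Bond=0.0000
V0=75.9107

Risk-neutral probability p* = (R−d)/(u−d) = (1.07−0.75)/(1.17−0.75) = 0.7619.
Terminal payoffs: V(3,0)=0.0000, V(3,1)=0.0000, V(3,2)=84.1873, V(3,3)=131.3323
Node (2,0) S=46.1250: V=(p*·0.0000+(1−p*)·0.0000)/1.07=0.0000; Δ=(0.0000−0.0000)/(53.9662−34.5938)=0.0000; B=V−Δ·S=0.0000
Node (2,1) S=71.9550: V=(p*·84.1873+(1−p*)·0.0000)/1.07=59.9465; Δ=(84.1873−0.0000)/(84.1873−53.9663)=2.7857; B=V−Δ·S=-140.4996
Node (2,2) S=112.2498: V=(p*·131.3323+(1−p*)·84.1873)/1.07=112.2498; Δ=(131.3323−84.1873)/(131.3323−84.1873)=1.0000; B=V−Δ·S=0.0000
Node (1,0) S=61.5000: V=(p*·59.9465+(1−p*)·0.0000)/1.07=42.6855; Δ=(59.9465−0.0000)/(71.9550−46.1250)=2.3208; B=V−Δ·S=-100.0442
Node (1,1) S=95.9400: V=(p*·112.2498+(1−p*)·59.9465)/1.07=93.2679; Δ=(112.2498−59.9465)/(112.2498−71.9550)=1.2980; B=V−Δ·S=-31.2638
Node (0,0) S=82.0000: V=(p*·93.2679+(1−p*)·42.6855)/1.07=75.9107; Δ=(93.2679−42.6855)/(95.9400−61.5000)=1.4687; B=V−Δ·S=-44.5235
Check: Δ(0,0)·S0 + B(0,0) = 75.9107 = V0.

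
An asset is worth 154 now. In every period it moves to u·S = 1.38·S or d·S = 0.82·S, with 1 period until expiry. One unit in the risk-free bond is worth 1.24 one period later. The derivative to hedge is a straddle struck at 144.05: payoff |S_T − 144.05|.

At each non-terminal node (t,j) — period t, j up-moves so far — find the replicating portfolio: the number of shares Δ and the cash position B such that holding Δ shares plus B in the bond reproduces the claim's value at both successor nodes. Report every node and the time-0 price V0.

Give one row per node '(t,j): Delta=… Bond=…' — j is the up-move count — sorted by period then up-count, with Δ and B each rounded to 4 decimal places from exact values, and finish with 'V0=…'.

Risk-neutral probability p* = (R−d)/(u−d) = (1.24−0.82)/(1.38−0.82) = 0.7500.
Terminal payoffs: V(1,0)=17.7700, V(1,1)=68.4700
  t=0,j=0: stock 154.0000 → up 212.5200 (V=68.4700), down 126.2800 (V=17.7700). Price 44.9960; hedge Δ=0.5879, bond B=-45.5397.
Check: Δ(0,0)·S0 + B(0,0) = 44.9960 = V0.

(0,0): Delta=0.5879 Bond=-45.5397
V0=44.9960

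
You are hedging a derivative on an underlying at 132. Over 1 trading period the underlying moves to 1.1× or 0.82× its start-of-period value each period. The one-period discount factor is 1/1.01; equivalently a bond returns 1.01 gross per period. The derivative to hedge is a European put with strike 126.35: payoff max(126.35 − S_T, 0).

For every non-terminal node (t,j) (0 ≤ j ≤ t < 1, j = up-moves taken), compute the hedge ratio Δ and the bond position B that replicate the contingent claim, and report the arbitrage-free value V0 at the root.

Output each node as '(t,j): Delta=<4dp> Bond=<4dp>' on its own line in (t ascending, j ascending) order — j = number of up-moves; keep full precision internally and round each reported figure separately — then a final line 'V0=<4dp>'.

(0,0): Delta=-0.4900 Bond=70.4420
V0=5.7634

The replicating-portfolio and risk-neutral prices coincide; use p* = (1.01−0.82)/(1.1−0.82) = 0.6786 for the latter.
Terminal payoffs: V(1,0)=18.1100, V(1,1)=0.0000
Node (0,0) S=132.0000: V=(p*·0.0000+(1−p*)·18.1100)/1.01=5.7634; Δ=(0.0000−18.1100)/(145.2000−108.2400)=-0.4900; B=V−Δ·S=70.4420
The time-0 hedge costs 5.7634, which is the no-arbitrage price.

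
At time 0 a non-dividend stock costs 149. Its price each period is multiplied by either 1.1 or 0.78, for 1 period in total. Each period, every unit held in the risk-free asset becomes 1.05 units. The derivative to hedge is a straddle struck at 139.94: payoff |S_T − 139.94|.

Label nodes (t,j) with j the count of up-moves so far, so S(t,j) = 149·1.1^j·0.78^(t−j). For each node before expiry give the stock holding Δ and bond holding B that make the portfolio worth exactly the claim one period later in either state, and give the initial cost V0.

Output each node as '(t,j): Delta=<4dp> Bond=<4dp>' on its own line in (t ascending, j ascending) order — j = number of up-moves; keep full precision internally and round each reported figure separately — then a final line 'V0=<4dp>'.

(0,0): Delta=0.0050 Bond=22.0333
V0=22.7833

Under the risk-neutral measure, an up-move has probability p* = (R−d)/(u−d) = 0.8437 and values discount at R = 1.05.
Terminal payoffs: V(1,0)=23.7200, V(1,1)=23.9600
Node (0,0) S=149.0000: V=(p*·23.9600+(1−p*)·23.7200)/1.05=22.7833; Δ=(23.9600−23.7200)/(163.9000−116.2200)=0.0050; B=V−Δ·S=22.0333
The time-0 hedge costs 22.7833, which is the no-arbitrage price.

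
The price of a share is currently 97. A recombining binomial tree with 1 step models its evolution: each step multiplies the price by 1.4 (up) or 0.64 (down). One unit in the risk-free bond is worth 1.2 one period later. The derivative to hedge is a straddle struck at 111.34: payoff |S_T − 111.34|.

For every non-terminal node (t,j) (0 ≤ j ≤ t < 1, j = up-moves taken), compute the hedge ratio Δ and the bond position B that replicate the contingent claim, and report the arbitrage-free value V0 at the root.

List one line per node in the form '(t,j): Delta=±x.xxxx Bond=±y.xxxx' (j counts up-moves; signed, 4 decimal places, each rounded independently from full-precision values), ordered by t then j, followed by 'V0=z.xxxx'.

(0,0): Delta=-0.3364 Bond=58.4535
V0=25.8219

Under the risk-neutral measure, an up-move has probability p* = (R−d)/(u−d) = 0.7368 and values discount at R = 1.2.
At expiry t=1: V(1,0)=49.2600, V(1,1)=24.4600
(0,0): S=97.0000. Δ = (V_up−V_dn)/(S_up−S_dn) = (24.4600−49.2600)/(135.8000−62.0800) = -0.3364. V = [p*·24.4600 + (1−p*)·49.2600]/1.2 = 25.8219. B = V − Δ·S = 58.4535.
Check: Δ(0,0)·S0 + B(0,0) = 25.8219 = V0.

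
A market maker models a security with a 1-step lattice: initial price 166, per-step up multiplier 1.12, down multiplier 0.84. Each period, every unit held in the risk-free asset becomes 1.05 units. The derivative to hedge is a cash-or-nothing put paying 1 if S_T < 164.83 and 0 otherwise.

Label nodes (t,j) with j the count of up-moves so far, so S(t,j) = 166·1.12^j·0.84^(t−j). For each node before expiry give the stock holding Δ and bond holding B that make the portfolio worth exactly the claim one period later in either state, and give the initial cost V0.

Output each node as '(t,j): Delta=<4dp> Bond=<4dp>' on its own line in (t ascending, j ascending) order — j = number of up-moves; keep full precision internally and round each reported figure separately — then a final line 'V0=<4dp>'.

(0,0): Delta=-0.0215 Bond=3.8095
V0=0.2381

Under the risk-neutral measure, an up-move has probability p* = (R−d)/(u−d) = 0.7500 and values discount at R = 1.05.
At expiry t=1: V(1,0)=1.0000, V(1,1)=0.0000
Node (0,0) S=166.0000: V=(p*·0.0000+(1−p*)·1.0000)/1.05=0.2381; Δ=(0.0000−1.0000)/(185.9200−139.4400)=-0.0215; B=V−Δ·S=3.8095
Self-financing check: at every node Δ·S+B equals the discounted successor values.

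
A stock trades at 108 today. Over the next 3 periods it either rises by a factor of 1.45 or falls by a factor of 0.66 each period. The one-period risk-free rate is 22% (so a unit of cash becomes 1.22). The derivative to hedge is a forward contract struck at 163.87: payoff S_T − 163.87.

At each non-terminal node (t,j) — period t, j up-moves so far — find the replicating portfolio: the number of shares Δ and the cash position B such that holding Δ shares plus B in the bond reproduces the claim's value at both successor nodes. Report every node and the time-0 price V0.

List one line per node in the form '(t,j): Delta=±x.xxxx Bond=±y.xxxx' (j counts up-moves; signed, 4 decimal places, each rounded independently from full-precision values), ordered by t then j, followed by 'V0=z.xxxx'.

Since d<R<u, set p* = (R−d)/(u−d) = 0.7089; price each node as the discounted p*-expectation of its children.
Terminal payoffs: V(3,0)=-132.8204, V(3,1)=-95.6550, V(3,2)=-14.0038, V(3,3)=165.3815
Node (2,0) S=47.0448: V=(p*·-95.6550+(1−p*)·-132.8204)/1.22=-87.2749; Δ=(-95.6550−-132.8204)/(68.2150−31.0496)=1.0000; B=V−Δ·S=-134.3197
Node (2,1) S=103.3560: V=(p*·-14.0038+(1−p*)·-95.6550)/1.22=-30.9637; Δ=(-14.0038−-95.6550)/(149.8662−68.2150)=1.0000; B=V−Δ·S=-134.3197
Node (2,2) S=227.0700: V=(p*·165.3815+(1−p*)·-14.0038)/1.22=92.7503; Δ=(165.3815−-14.0038)/(329.2515−149.8662)=1.0000; B=V−Δ·S=-134.3197
Node (1,0) S=71.2800: V=(p*·-30.9637+(1−p*)·-87.2749)/1.22=-38.8181; Δ=(-30.9637−-87.2749)/(103.3560−47.0448)=1.0000; B=V−Δ·S=-110.0981
Node (1,1) S=156.6000: V=(p*·92.7503+(1−p*)·-30.9637)/1.22=46.5019; Δ=(92.7503−-30.9637)/(227.0700−103.3560)=1.0000; B=V−Δ·S=-110.0981
Node (0,0) S=108.0000: V=(p*·46.5019+(1−p*)·-38.8181)/1.22=17.7557; Δ=(46.5019−-38.8181)/(156.6000−71.2800)=1.0000; B=V−Δ·S=-90.2443
Root portfolio cost Δ·108+B reproduces V0=17.7557.

(0,0): Delta=1.0000 Bond=-90.2443
(1,0): Delta=1.0000 Bond=-110.0981
(1,1): Delta=1.0000 Bond=-110.0981
(2,0): Delta=1.0000 Bond=-134.3197
(2,1): Delta=1.0000 Bond=-134.3197
(2,2): Delta=1.0000 Bond=-134.3197
V0=17.7557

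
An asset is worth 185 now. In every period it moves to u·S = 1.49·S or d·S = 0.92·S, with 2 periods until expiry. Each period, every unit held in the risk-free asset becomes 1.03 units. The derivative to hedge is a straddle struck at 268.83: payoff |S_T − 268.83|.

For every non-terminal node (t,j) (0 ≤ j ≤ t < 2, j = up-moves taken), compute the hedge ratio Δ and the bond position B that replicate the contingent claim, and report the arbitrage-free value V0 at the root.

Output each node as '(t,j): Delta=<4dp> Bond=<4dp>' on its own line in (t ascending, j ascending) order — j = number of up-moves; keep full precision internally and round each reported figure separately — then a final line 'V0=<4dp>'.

No-arbitrage ⇒ martingale measure with p* = (R−d)/(u−d) = 0.1930.
Terminal payoffs: V(2,0)=112.2460, V(2,1)=15.2320, V(2,2)=141.8885
  t=1,j=0: stock 170.2000 → up 253.5980 (V=15.2320), down 156.5840 (V=112.2460). Price 90.8000; hedge Δ=-1.0000, bond B=261.0000.
  t=1,j=1: stock 275.6500 → up 410.7185 (V=141.8885), down 253.5980 (V=15.2320). Price 38.5189; hedge Δ=0.8061, bond B=-183.6855.
  t=0,j=0: stock 185.0000 → up 275.6500 (V=38.5189), down 170.2000 (V=90.8000). Price 78.3599; hedge Δ=-0.4958, bond B=170.0811.
Root portfolio cost Δ·185+B reproduces V0=78.3599.

(0,0): Delta=-0.4958 Bond=170.0811
(1,0): Delta=-1.0000 Bond=261.0000
(1,1): Delta=0.8061 Bond=-183.6855
V0=78.3599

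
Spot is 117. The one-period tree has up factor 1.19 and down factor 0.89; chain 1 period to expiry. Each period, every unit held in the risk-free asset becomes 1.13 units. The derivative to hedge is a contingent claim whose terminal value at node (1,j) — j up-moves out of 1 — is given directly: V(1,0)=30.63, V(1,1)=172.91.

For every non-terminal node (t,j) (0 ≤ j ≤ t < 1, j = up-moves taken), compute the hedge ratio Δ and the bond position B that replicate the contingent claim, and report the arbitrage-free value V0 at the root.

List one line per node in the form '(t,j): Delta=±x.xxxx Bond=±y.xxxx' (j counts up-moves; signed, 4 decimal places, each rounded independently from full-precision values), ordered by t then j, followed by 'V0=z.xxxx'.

(0,0): Delta=4.0536 Bond=-346.4313
V0=127.8354

The replicating-portfolio and risk-neutral prices coincide; use p* = (1.13−0.89)/(1.19−0.89) = 0.8000 for the latter.
Payoff layer (t=1): V(1,0)=30.6300, V(1,1)=172.9100
  t=0,j=0: stock 117.0000 → up 139.2300 (V=172.9100), down 104.1300 (V=30.6300). Price 127.8354; hedge Δ=4.0536, bond B=-346.4313.
Check: Δ(0,0)·S0 + B(0,0) = 127.8354 = V0.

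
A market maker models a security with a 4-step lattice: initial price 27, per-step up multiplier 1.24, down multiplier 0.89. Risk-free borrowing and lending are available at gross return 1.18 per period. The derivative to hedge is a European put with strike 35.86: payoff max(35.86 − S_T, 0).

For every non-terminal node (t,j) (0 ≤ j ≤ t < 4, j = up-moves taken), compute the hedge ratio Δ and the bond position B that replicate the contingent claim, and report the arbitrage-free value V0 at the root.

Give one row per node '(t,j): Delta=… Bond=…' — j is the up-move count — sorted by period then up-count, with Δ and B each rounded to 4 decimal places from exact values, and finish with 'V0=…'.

Risk-neutral probability p* = (R−d)/(u−d) = (1.18−0.89)/(1.24−0.89) = 0.8286.
At expiry t=4: V(4,0)=18.9196, V(4,1)=12.2576, V(4,2)=2.9758, V(4,3)=0.0000, V(4,4)=0.0000
Node (3,0) S=19.0342: V=(p*·12.2576+(1−p*)·18.9196)/1.18=11.3557; Δ=(12.2576−18.9196)/(23.6024−16.9404)=-1.0000; B=V−Δ·S=30.3898
Node (3,1) S=26.5195: V=(p*·2.9758+(1−p*)·12.2576)/1.18=3.8703; Δ=(2.9758−12.2576)/(32.8842−23.6024)=-1.0000; B=V−Δ·S=30.3898
Node (3,2) S=36.9485: V=(p*·0.0000+(1−p*)·2.9758)/1.18=0.4323; Δ=(0.0000−2.9758)/(45.8162−32.8842)=-0.2301; B=V−Δ·S=8.9346
Node (3,3) S=51.4788: V=(p*·0.0000+(1−p*)·0.0000)/1.18=0.0000; Δ=(0.0000−0.0000)/(63.8338−45.8162)=0.0000; B=V−Δ·S=0.0000
Node (2,0) S=21.3867: V=(p*·3.8703+(1−p*)·11.3557)/1.18=4.3674; Δ=(3.8703−11.3557)/(26.5195−19.0342)=-1.0000; B=V−Δ·S=25.7541
Node (2,1) S=29.7972: V=(p*·0.4323+(1−p*)·3.8703)/1.18=0.8658; Δ=(0.4323−3.8703)/(36.9485−26.5195)=-0.3297; B=V−Δ·S=10.6887
Node (2,2) S=41.5152: V=(p*·0.0000+(1−p*)·0.4323)/1.18=0.0628; Δ=(0.0000−0.4323)/(51.4788−36.9485)=-0.0298; B=V−Δ·S=1.2980
Node (1,0) S=24.0300: V=(p*·0.8658+(1−p*)·4.3674)/1.18=1.2425; Δ=(0.8658−4.3674)/(29.7972−21.3867)=-0.4163; B=V−Δ·S=11.2469
Node (1,1) S=33.4800: V=(p*·0.0628+(1−p*)·0.8658)/1.18=0.1699; Δ=(0.0628−0.8658)/(41.5152−29.7972)=-0.0685; B=V−Δ·S=2.4643
Node (0,0) S=27.0000: V=(p*·0.1699+(1−p*)·1.2425)/1.18=0.2998; Δ=(0.1699−1.2425)/(33.4800−24.0300)=-0.1135; B=V−Δ·S=3.3643
Check: Δ(0,0)·S0 + B(0,0) = 0.2998 = V0.

(0,0): Delta=-0.1135 Bond=3.3643
(1,0): Delta=-0.4163 Bond=11.2469
(1,1): Delta=-0.0685 Bond=2.4643
(2,0): Delta=-1.0000 Bond=25.7541
(2,1): Delta=-0.3297 Bond=10.6887
(2,2): Delta=-0.0298 Bond=1.2980
(3,0): Delta=-1.0000 Bond=30.3898
(3,1): Delta=-1.0000 Bond=30.3898
(3,2): Delta=-0.2301 Bond=8.9346
(3,3): Delta=0.0000 Bond=0.0000
V0=0.2998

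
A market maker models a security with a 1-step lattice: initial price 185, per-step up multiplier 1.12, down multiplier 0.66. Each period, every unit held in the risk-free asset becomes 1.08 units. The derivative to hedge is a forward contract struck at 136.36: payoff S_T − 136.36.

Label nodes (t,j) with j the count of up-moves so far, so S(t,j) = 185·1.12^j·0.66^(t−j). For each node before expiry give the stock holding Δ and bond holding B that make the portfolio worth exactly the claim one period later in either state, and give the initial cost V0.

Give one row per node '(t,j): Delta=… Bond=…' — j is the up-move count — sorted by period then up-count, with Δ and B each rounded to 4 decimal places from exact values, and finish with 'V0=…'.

(0,0): Delta=1.0000 Bond=-126.2593
V0=58.7407

Risk-neutral probability p* = (R−d)/(u−d) = (1.08−0.66)/(1.12−0.66) = 0.9130.
Payoff layer (t=1): V(1,0)=-14.2600, V(1,1)=70.8400
  t=0,j=0: stock 185.0000 → up 207.2000 (V=70.8400), down 122.1000 (V=-14.2600). Price 58.7407; hedge Δ=1.0000, bond B=-126.2593.
Root portfolio cost Δ·185+B reproduces V0=58.7407.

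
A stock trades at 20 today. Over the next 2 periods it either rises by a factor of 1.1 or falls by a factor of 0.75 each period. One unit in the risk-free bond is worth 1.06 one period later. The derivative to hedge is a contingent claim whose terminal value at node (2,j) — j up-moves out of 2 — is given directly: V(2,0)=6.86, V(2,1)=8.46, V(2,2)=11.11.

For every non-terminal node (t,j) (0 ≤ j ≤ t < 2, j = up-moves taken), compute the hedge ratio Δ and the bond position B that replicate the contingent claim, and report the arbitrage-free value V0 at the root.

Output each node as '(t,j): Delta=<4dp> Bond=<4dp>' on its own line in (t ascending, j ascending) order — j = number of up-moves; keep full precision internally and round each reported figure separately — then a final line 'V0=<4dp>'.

(0,0): Delta=0.3410 Bond=2.5416
(1,0): Delta=0.3048 Bond=3.2372
(1,1): Delta=0.3442 Bond=2.6240
V0=9.3610

Under the risk-neutral measure, an up-move has probability p* = (R−d)/(u−d) = 0.8857 and values discount at R = 1.06.
At expiry t=2: V(2,0)=6.8600, V(2,1)=8.4600, V(2,2)=11.1100
  t=1,j=0: stock 15.0000 → up 16.5000 (V=8.4600), down 11.2500 (V=6.8600). Price 7.8086; hedge Δ=0.3048, bond B=3.2372.
  t=1,j=1: stock 22.0000 → up 24.2000 (V=11.1100), down 16.5000 (V=8.4600). Price 10.1954; hedge Δ=0.3442, bond B=2.6240.
  t=0,j=0: stock 20.0000 → up 22.0000 (V=10.1954), down 15.0000 (V=7.8086). Price 9.3610; hedge Δ=0.3410, bond B=2.5416.
Each (Δ,B) replicates both successor values, so the strategy is self-financing and V0 is arbitrage-free.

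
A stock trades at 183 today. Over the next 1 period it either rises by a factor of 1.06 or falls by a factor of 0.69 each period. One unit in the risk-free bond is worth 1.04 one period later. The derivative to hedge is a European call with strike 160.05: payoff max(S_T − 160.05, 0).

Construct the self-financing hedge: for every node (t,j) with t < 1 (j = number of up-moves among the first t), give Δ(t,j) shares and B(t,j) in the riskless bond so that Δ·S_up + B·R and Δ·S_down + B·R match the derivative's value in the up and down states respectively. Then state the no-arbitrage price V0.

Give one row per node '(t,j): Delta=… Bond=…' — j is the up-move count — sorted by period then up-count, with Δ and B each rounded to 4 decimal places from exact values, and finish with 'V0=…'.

No-arbitrage ⇒ martingale measure with p* = (R−d)/(u−d) = 0.9459.
Terminal payoffs: V(1,0)=0.0000, V(1,1)=33.9300
  t=0,j=0: stock 183.0000 → up 193.9800 (V=33.9300), down 126.2700 (V=0.0000). Price 30.8615; hedge Δ=0.5011, bond B=-60.8412.
Check: Δ(0,0)·S0 + B(0,0) = 30.8615 = V0.

(0,0): Delta=0.5011 Bond=-60.8412
V0=30.8615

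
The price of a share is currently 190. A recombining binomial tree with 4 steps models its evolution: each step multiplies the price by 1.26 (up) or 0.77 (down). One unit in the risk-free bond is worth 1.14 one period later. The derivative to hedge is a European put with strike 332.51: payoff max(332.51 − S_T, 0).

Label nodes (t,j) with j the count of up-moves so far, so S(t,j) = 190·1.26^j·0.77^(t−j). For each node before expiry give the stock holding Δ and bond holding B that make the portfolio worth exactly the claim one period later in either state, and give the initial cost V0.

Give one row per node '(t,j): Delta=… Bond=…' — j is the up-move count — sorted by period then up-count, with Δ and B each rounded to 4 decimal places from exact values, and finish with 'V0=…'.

Risk-neutral probability p* = (R−d)/(u−d) = (1.14−0.77)/(1.26−0.77) = 0.7551.
At expiry t=4: V(4,0)=265.7192, V(4,1)=223.2160, V(4,2)=153.6653, V(4,3)=39.8550, V(4,4)=0.0000
  t=3,j=0: stock 86.7413 → up 109.2940 (V=223.2160), down 66.7908 (V=265.7192). Price 204.9342; hedge Δ=-1.0000, bond B=291.6754.
  t=3,j=1: stock 141.9403 → up 178.8447 (V=153.6653), down 109.2940 (V=223.2160). Price 149.7352; hedge Δ=-1.0000, bond B=291.6754.
  t=3,j=2: stock 232.2659 → up 292.6550 (V=39.8550), down 178.8447 (V=153.6653). Price 59.4096; hedge Δ=-1.0000, bond B=291.6754.
  t=3,j=3: stock 380.0714 → up 478.8900 (V=0.0000), down 292.6550 (V=39.8550). Price 8.5618; hedge Δ=-0.2140, bond B=89.8985.
  t=2,j=0: stock 112.6510 → up 141.9403 (V=149.7352), down 86.7413 (V=204.9342). Price 143.2046; hedge Δ=-1.0000, bond B=255.8556.
  t=2,j=1: stock 184.3380 → up 232.2659 (V=59.4096), down 141.9403 (V=149.7352). Price 71.5176; hedge Δ=-1.0000, bond B=255.8556.
  t=2,j=2: stock 301.6440 → up 380.0714 (V=8.5618), down 232.2659 (V=59.4096). Price 18.4336; hedge Δ=-0.3440, bond B=122.2046.
  t=1,j=0: stock 146.3000 → up 184.3380 (V=71.5176), down 112.6510 (V=143.2046). Price 78.1348; hedge Δ=-1.0000, bond B=224.4348.
  t=1,j=1: stock 239.4000 → up 301.6440 (V=18.4336), down 184.3380 (V=71.5176). Price 27.5735; hedge Δ=-0.4525, bond B=135.9083.
  t=0,j=0: stock 190.0000 → up 239.4000 (V=27.5735), down 146.3000 (V=78.1348). Price 35.0490; hedge Δ=-0.5431, bond B=138.2353.
Check: Δ(0,0)·S0 + B(0,0) = 35.0490 = V0.

(0,0): Delta=-0.5431 Bond=138.2353
(1,0): Delta=-1.0000 Bond=224.4348
(1,1): Delta=-0.4525 Bond=135.9083
(2,0): Delta=-1.0000 Bond=255.8556
(2,1): Delta=-1.0000 Bond=255.8556
(2,2): Delta=-0.3440 Bond=122.2046
(3,0): Delta=-1.0000 Bond=291.6754
(3,1): Delta=-1.0000 Bond=291.6754
(3,2): Delta=-1.0000 Bond=291.6754
(3,3): Delta=-0.2140 Bond=89.8985
V0=35.0490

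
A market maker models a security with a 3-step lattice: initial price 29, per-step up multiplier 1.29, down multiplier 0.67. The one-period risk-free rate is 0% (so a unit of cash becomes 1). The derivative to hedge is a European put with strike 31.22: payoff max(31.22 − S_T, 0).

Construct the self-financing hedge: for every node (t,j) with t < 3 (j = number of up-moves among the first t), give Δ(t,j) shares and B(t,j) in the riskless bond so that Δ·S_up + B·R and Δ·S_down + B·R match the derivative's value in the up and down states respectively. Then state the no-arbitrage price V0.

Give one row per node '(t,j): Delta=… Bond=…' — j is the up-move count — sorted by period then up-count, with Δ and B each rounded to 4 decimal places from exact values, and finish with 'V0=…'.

(0,0): Delta=-0.4977 Bond=21.7763
(1,0): Delta=-0.9508 Bond=30.5796
(1,1): Delta=-0.2909 Bond=14.0401
(2,0): Delta=-1.0000 Bond=31.2200
(2,1): Delta=-0.9283 Bond=30.0167
(2,2): Delta=0.0000 Bond=0.0000
V0=7.3422

Under the risk-neutral measure, an up-move has probability p* = (R−d)/(u−d) = 0.5323 and values discount at R = 1.
Terminal values V(3,·): V(3,0)=22.4979, V(3,1)=14.4267, V(3,2)=0.0000, V(3,3)=0.0000
  t=2,j=0: stock 13.0181 → up 16.7933 (V=14.4267), down 8.7221 (V=22.4979). Price 18.2019; hedge Δ=-1.0000, bond B=31.2200.
  t=2,j=1: stock 25.0647 → up 32.3335 (V=0.0000), down 16.7933 (V=14.4267). Price 6.7479; hedge Δ=-0.9283, bond B=30.0167.
  t=2,j=2: stock 48.2589 → up 62.2540 (V=0.0000), down 32.3335 (V=0.0000). Price 0.0000; hedge Δ=0.0000, bond B=0.0000.
  t=1,j=0: stock 19.4300 → up 25.0647 (V=6.7479), down 13.0181 (V=18.2019). Price 12.1054; hedge Δ=-0.9508, bond B=30.5796.
  t=1,j=1: stock 37.4100 → up 48.2589 (V=0.0000), down 25.0647 (V=6.7479). Price 3.1563; hedge Δ=-0.2909, bond B=14.0401.
  t=0,j=0: stock 29.0000 → up 37.4100 (V=3.1563), down 19.4300 (V=12.1054). Price 7.3422; hedge Δ=-0.4977, bond B=21.7763.
Each (Δ,B) replicates both successor values, so the strategy is self-financing and V0 is arbitrage-free.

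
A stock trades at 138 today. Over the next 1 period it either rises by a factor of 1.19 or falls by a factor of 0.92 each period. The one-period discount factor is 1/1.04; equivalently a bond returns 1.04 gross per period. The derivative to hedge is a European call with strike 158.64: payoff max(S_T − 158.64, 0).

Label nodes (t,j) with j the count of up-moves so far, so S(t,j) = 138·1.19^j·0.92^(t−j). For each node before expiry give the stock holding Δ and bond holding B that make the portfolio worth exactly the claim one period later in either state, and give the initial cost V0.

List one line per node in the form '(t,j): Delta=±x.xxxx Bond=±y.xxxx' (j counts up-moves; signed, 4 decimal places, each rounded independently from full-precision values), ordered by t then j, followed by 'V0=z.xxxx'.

(0,0): Delta=0.1498 Bond=-18.2821
V0=2.3846

Since d<R<u, set p* = (R−d)/(u−d) = 0.4444; price each node as the discounted p*-expectation of its children.
Terminal values V(1,·): V(1,0)=0.0000, V(1,1)=5.5800
Node (0,0) S=138.0000: V=(p*·5.5800+(1−p*)·0.0000)/1.04=2.3846; Δ=(5.5800−0.0000)/(164.2200−126.9600)=0.1498; B=V−Δ·S=-18.2821
Each (Δ,B) replicates both successor values, so the strategy is self-financing and V0 is arbitrage-free.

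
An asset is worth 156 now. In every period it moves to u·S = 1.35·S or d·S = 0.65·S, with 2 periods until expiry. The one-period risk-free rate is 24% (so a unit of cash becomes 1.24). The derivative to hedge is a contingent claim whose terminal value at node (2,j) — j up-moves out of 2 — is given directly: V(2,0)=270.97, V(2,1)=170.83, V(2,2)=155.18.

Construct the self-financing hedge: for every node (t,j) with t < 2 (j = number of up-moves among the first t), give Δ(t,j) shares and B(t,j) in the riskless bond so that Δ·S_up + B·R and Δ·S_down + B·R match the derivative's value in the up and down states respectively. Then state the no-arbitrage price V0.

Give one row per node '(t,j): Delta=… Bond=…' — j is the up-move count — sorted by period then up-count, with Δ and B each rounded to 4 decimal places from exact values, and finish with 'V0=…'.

Under the risk-neutral measure, an up-move has probability p* = (R−d)/(u−d) = 0.8429 and values discount at R = 1.24.
Terminal values V(2,·): V(2,0)=270.9700, V(2,1)=170.8300, V(2,2)=155.1800
  t=1,j=0: stock 101.4000 → up 136.8900 (V=170.8300), down 65.9100 (V=270.9700). Price 150.4567; hedge Δ=-1.4108, bond B=293.5138.
  t=1,j=1: stock 210.6000 → up 284.3100 (V=155.1800), down 136.8900 (V=170.8300). Price 127.1285; hedge Δ=-0.1062, bond B=149.4856.
  t=0,j=0: stock 156.0000 → up 210.6000 (V=127.1285), down 101.4000 (V=150.4567). Price 105.4793; hedge Δ=-0.2136, bond B=138.8053.
The time-0 hedge costs 105.4793, which is the no-arbitrage price.

(0,0): Delta=-0.2136 Bond=138.8053
(1,0): Delta=-1.4108 Bond=293.5138
(1,1): Delta=-0.1062 Bond=149.4856
V0=105.4793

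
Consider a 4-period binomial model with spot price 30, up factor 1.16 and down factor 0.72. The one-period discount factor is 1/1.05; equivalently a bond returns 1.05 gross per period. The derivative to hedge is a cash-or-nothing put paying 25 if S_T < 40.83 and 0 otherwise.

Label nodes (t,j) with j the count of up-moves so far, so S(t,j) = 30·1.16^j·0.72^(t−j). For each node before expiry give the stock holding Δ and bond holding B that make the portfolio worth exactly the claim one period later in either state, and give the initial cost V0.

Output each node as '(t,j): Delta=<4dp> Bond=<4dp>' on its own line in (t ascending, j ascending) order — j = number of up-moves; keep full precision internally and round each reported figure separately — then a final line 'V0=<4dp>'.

(0,0): Delta=-0.6902 Bond=34.7662
(1,0): Delta=0.0000 Bond=21.5959
(1,1): Delta=-0.8330 Bond=41.4740
(2,0): Delta=0.0000 Bond=22.6757
(2,1): Delta=0.0000 Bond=22.6757
(2,2): Delta=-1.0054 Bond=50.5051
(3,0): Delta=0.0000 Bond=23.8095
(3,1): Delta=0.0000 Bond=23.8095
(3,2): Delta=0.0000 Bond=23.8095
(3,3): Delta=-1.2134 Bond=62.7706
V0=14.0599

The replicating-portfolio and risk-neutral prices coincide; use p* = (1.05−0.72)/(1.16−0.72) = 0.7500 for the latter.
Terminal payoffs: V(4,0)=25.0000, V(4,1)=25.0000, V(4,2)=25.0000, V(4,3)=25.0000, V(4,4)=0.0000
  t=3,j=0: stock 11.1974 → up 12.9890 (V=25.0000), down 8.0622 (V=25.0000). Price 23.8095; hedge Δ=0.0000, bond B=23.8095.
  t=3,j=1: stock 18.0403 → up 20.9268 (V=25.0000), down 12.9890 (V=25.0000). Price 23.8095; hedge Δ=0.0000, bond B=23.8095.
  t=3,j=2: stock 29.0650 → up 33.7154 (V=25.0000), down 20.9268 (V=25.0000). Price 23.8095; hedge Δ=0.0000, bond B=23.8095.
  t=3,j=3: stock 46.8269 → up 54.3192 (V=0.0000), down 33.7154 (V=25.0000). Price 5.9524; hedge Δ=-1.2134, bond B=62.7706.
  t=2,j=0: stock 15.5520 → up 18.0403 (V=23.8095), down 11.1974 (V=23.8095). Price 22.6757; hedge Δ=0.0000, bond B=22.6757.
  t=2,j=1: stock 25.0560 → up 29.0650 (V=23.8095), down 18.0403 (V=23.8095). Price 22.6757; hedge Δ=0.0000, bond B=22.6757.
  t=2,j=2: stock 40.3680 → up 46.8269 (V=5.9524), down 29.0650 (V=23.8095). Price 9.9206; hedge Δ=-1.0054, bond B=50.5051.
  t=1,j=0: stock 21.6000 → up 25.0560 (V=22.6757), down 15.5520 (V=22.6757). Price 21.5959; hedge Δ=0.0000, bond B=21.5959.
  t=1,j=1: stock 34.8000 → up 40.3680 (V=9.9206), down 25.0560 (V=22.6757). Price 12.4852; hedge Δ=-0.8330, bond B=41.4740.
  t=0,j=0: stock 30.0000 → up 34.8000 (V=12.4852), down 21.6000 (V=21.5959). Price 14.0599; hedge Δ=-0.6902, bond B=34.7662.
Check: Δ(0,0)·S0 + B(0,0) = 14.0599 = V0.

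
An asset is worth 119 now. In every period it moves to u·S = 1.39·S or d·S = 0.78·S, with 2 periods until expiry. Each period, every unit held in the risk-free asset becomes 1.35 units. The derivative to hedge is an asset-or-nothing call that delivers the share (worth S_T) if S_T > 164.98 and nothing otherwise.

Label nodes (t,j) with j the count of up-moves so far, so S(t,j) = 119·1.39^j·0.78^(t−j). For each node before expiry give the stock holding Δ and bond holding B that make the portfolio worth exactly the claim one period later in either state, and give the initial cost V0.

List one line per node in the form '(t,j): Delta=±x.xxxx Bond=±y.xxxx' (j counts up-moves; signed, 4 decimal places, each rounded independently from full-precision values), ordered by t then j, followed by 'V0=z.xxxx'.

Under the risk-neutral measure, an up-move has probability p* = (R−d)/(u−d) = 0.9344 and values discount at R = 1.35.
Payoff layer (t=2): V(2,0)=0.0000, V(2,1)=0.0000, V(2,2)=229.9199
  t=1,j=0: stock 92.8200 → up 129.0198 (V=0.0000), down 72.3996 (V=0.0000). Price 0.0000; hedge Δ=0.0000, bond B=0.0000.
  t=1,j=1: stock 165.4100 → up 229.9199 (V=229.9199), down 129.0198 (V=0.0000). Price 159.1431; hedge Δ=2.2787, bond B=-217.7748.
  t=0,j=0: stock 119.0000 → up 165.4100 (V=159.1431), down 92.8200 (V=0.0000). Price 110.1537; hedge Δ=2.1924, bond B=-150.7366.
Check: Δ(0,0)·S0 + B(0,0) = 110.1537 = V0.

(0,0): Delta=2.1924 Bond=-150.7366
(1,0): Delta=0.0000 Bond=0.0000
(1,1): Delta=2.2787 Bond=-217.7748
V0=110.1537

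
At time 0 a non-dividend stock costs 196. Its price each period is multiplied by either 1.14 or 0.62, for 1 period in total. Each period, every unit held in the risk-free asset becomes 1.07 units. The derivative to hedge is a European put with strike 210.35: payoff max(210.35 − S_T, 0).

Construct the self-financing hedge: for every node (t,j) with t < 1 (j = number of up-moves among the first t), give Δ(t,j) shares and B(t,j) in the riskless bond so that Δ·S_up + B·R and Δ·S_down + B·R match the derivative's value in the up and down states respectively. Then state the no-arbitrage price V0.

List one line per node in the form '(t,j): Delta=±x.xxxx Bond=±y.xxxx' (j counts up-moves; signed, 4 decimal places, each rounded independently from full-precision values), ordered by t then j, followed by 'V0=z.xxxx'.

(0,0): Delta=-0.8716 Bond=182.0025
V0=11.1756

Risk-neutral probability p* = (R−d)/(u−d) = (1.07−0.62)/(1.14−0.62) = 0.8654.
Payoff layer (t=1): V(1,0)=88.8300, V(1,1)=0.0000
Node (0,0) S=196.0000: V=(p*·0.0000+(1−p*)·88.8300)/1.07=11.1756; Δ=(0.0000−88.8300)/(223.4400−121.5200)=-0.8716; B=V−Δ·S=182.0025
Each (Δ,B) replicates both successor values, so the strategy is self-financing and V0 is arbitrage-free.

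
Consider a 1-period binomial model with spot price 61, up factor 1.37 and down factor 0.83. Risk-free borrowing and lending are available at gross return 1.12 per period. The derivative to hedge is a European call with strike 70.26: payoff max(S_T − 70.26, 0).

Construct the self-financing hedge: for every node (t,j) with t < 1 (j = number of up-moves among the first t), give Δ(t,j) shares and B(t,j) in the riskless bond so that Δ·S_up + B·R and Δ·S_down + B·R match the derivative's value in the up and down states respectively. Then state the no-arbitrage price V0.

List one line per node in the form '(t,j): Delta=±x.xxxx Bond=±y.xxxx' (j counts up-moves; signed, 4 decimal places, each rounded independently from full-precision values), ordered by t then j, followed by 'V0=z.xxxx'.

Under the risk-neutral measure, an up-move has probability p* = (R−d)/(u−d) = 0.5370 and values discount at R = 1.12.
Payoff layer (t=1): V(1,0)=0.0000, V(1,1)=13.3100
(0,0): S=61.0000. Δ = (V_up−V_dn)/(S_up−S_dn) = (13.3100−0.0000)/(83.5700−50.6300) = 0.4041. V = [p*·13.3100 + (1−p*)·0.0000]/1.12 = 6.3821. B = V − Δ·S = -18.2660.
Root portfolio cost Δ·61+B reproduces V0=6.3821.

(0,0): Delta=0.4041 Bond=-18.2660
V0=6.3821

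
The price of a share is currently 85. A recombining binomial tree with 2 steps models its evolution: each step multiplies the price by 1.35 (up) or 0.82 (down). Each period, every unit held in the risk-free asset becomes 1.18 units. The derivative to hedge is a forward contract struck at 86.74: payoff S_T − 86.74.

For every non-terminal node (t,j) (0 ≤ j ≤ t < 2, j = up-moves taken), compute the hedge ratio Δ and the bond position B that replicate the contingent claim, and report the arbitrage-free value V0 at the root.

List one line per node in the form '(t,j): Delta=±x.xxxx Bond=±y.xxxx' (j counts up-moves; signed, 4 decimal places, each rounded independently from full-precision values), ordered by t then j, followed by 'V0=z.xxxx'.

Under the risk-neutral measure, an up-move has probability p* = (R−d)/(u−d) = 0.6792 and values discount at R = 1.18.
Terminal values V(2,·): V(2,0)=-29.5860, V(2,1)=7.3550, V(2,2)=68.1725
(1,0): S=69.7000. Δ = (V_up−V_dn)/(S_up−S_dn) = (7.3550−-29.5860)/(94.0950−57.1540) = 1.0000. V = [p*·7.3550 + (1−p*)·-29.5860]/1.18 = -3.8085. B = V − Δ·S = -73.5085.
(1,1): S=114.7500. Δ = (V_up−V_dn)/(S_up−S_dn) = (68.1725−7.3550)/(154.9125−94.0950) = 1.0000. V = [p*·68.1725 + (1−p*)·7.3550]/1.18 = 41.2415. B = V − Δ·S = -73.5085.
(0,0): S=85.0000. Δ = (V_up−V_dn)/(S_up−S_dn) = (41.2415−-3.8085)/(114.7500−69.7000) = 1.0000. V = [p*·41.2415 + (1−p*)·-3.8085]/1.18 = 22.7047. B = V − Δ·S = -62.2953.
The time-0 hedge costs 22.7047, which is the no-arbitrage price.

(0,0): Delta=1.0000 Bond=-62.2953
(1,0): Delta=1.0000 Bond=-73.5085
(1,1): Delta=1.0000 Bond=-73.5085
V0=22.7047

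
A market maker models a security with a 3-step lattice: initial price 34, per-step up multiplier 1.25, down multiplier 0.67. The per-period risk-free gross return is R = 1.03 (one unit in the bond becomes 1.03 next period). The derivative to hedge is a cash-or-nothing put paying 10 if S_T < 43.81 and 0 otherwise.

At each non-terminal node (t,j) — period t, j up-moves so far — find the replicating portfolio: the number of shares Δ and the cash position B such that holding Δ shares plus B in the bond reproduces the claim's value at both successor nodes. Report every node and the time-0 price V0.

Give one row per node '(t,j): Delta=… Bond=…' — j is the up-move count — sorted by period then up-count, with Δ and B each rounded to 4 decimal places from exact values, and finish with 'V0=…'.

(0,0): Delta=-0.1841 Bond=13.2241
(1,0): Delta=0.0000 Bond=9.4260
(1,1): Delta=-0.2445 Bond=16.1844
(2,0): Delta=0.0000 Bond=9.7087
(2,1): Delta=0.0000 Bond=9.7087
(2,2): Delta=-0.3245 Bond=20.9240
V0=6.9631

Risk-neutral probability p* = (R−d)/(u−d) = (1.03−0.67)/(1.25−0.67) = 0.6207.
Payoff layer (t=3): V(3,0)=10.0000, V(3,1)=10.0000, V(3,2)=10.0000, V(3,3)=0.0000
Node (2,0) S=15.2626: V=(p*·10.0000+(1−p*)·10.0000)/1.03=9.7087; Δ=(10.0000−10.0000)/(19.0783−10.2259)=0.0000; B=V−Δ·S=9.7087
Node (2,1) S=28.4750: V=(p*·10.0000+(1−p*)·10.0000)/1.03=9.7087; Δ=(10.0000−10.0000)/(35.5938−19.0783)=0.0000; B=V−Δ·S=9.7087
Node (2,2) S=53.1250: V=(p*·0.0000+(1−p*)·10.0000)/1.03=3.6826; Δ=(0.0000−10.0000)/(66.4062−35.5938)=-0.3245; B=V−Δ·S=20.9240
Node (1,0) S=22.7800: V=(p*·9.7087+(1−p*)·9.7087)/1.03=9.4260; Δ=(9.7087−9.7087)/(28.4750−15.2626)=0.0000; B=V−Δ·S=9.4260
Node (1,1) S=42.5000: V=(p*·3.6826+(1−p*)·9.7087)/1.03=5.7946; Δ=(3.6826−9.7087)/(53.1250−28.4750)=-0.2445; B=V−Δ·S=16.1844
Node (0,0) S=34.0000: V=(p*·5.7946+(1−p*)·9.4260)/1.03=6.9631; Δ=(5.7946−9.4260)/(42.5000−22.7800)=-0.1841; B=V−Δ·S=13.2241
Self-financing check: at every node Δ·S+B equals the discounted successor values.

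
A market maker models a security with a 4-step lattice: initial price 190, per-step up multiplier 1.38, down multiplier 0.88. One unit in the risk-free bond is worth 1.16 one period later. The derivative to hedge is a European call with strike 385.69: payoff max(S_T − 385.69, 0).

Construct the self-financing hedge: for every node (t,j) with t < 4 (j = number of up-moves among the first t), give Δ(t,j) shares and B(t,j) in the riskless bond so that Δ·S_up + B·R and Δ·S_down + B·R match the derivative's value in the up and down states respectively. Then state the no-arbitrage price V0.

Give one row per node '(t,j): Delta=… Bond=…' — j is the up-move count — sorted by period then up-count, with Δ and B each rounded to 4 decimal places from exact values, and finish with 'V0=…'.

(0,0): Delta=0.4457 Bond=-59.0256
(1,0): Delta=0.1498 Bond=-18.9968
(1,1): Delta=0.5939 Bond=-107.3412
(2,0): Delta=0.0000 Bond=0.0000
(2,1): Delta=0.2248 Bond=-39.3505
(2,2): Delta=0.7788 Bond=-191.4313
(3,0): Delta=0.0000 Bond=0.0000
(3,1): Delta=0.0000 Bond=0.0000
(3,2): Delta=0.3374 Bond=-81.5117
(3,3): Delta=1.0000 Bond=-332.4914
V0=25.6495

Risk-neutral probability p* = (R−d)/(u−d) = (1.16−0.88)/(1.38−0.88) = 0.5600.
Payoff layer (t=4): V(4,0)=0.0000, V(4,1)=0.0000, V(4,2)=0.0000, V(4,3)=53.7236, V(4,4)=303.3905
(3,0): S=129.4797. Δ = (V_up−V_dn)/(S_up−S_dn) = (0.0000−0.0000)/(178.6820−113.9421) = 0.0000. V = [p*·0.0000 + (1−p*)·0.0000]/1.16 = 0.0000. B = V − Δ·S = 0.0000.
(3,1): S=203.0477. Δ = (V_up−V_dn)/(S_up−S_dn) = (0.0000−0.0000)/(280.2058−178.6820) = 0.0000. V = [p*·0.0000 + (1−p*)·0.0000]/1.16 = 0.0000. B = V − Δ·S = 0.0000.
(3,2): S=318.4157. Δ = (V_up−V_dn)/(S_up−S_dn) = (53.7236−0.0000)/(439.4136−280.2058) = 0.3374. V = [p*·53.7236 + (1−p*)·0.0000]/1.16 = 25.9355. B = V − Δ·S = -81.5117.
(3,3): S=499.3337. Δ = (V_up−V_dn)/(S_up−S_dn) = (303.3905−53.7236)/(689.0805−439.4136) = 1.0000. V = [p*·303.3905 + (1−p*)·53.7236]/1.16 = 166.8423. B = V − Δ·S = -332.4914.
(2,0): S=147.1360. Δ = (V_up−V_dn)/(S_up−S_dn) = (0.0000−0.0000)/(203.0477−129.4797) = 0.0000. V = [p*·0.0000 + (1−p*)·0.0000]/1.16 = 0.0000. B = V − Δ·S = 0.0000.
(2,1): S=230.7360. Δ = (V_up−V_dn)/(S_up−S_dn) = (25.9355−0.0000)/(318.4157−203.0477) = 0.2248. V = [p*·25.9355 + (1−p*)·0.0000]/1.16 = 12.5206. B = V − Δ·S = -39.3505.
(2,2): S=361.8360. Δ = (V_up−V_dn)/(S_up−S_dn) = (166.8423−25.9355)/(499.3337−318.4157) = 0.7788. V = [p*·166.8423 + (1−p*)·25.9355]/1.16 = 90.3822. B = V − Δ·S = -191.4313.
(1,0): S=167.2000. Δ = (V_up−V_dn)/(S_up−S_dn) = (12.5206−0.0000)/(230.7360−147.1360) = 0.1498. V = [p*·12.5206 + (1−p*)·0.0000]/1.16 = 6.0444. B = V − Δ·S = -18.9968.
(1,1): S=262.2000. Δ = (V_up−V_dn)/(S_up−S_dn) = (90.3822−12.5206)/(361.8360−230.7360) = 0.5939. V = [p*·90.3822 + (1−p*)·12.5206]/1.16 = 48.3820. B = V − Δ·S = -107.3412.
(0,0): S=190.0000. Δ = (V_up−V_dn)/(S_up−S_dn) = (48.3820−6.0444)/(262.2000−167.2000) = 0.4457. V = [p*·48.3820 + (1−p*)·6.0444]/1.16 = 25.6495. B = V − Δ·S = -59.0256.
Root portfolio cost Δ·190+B reproduces V0=25.6495.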